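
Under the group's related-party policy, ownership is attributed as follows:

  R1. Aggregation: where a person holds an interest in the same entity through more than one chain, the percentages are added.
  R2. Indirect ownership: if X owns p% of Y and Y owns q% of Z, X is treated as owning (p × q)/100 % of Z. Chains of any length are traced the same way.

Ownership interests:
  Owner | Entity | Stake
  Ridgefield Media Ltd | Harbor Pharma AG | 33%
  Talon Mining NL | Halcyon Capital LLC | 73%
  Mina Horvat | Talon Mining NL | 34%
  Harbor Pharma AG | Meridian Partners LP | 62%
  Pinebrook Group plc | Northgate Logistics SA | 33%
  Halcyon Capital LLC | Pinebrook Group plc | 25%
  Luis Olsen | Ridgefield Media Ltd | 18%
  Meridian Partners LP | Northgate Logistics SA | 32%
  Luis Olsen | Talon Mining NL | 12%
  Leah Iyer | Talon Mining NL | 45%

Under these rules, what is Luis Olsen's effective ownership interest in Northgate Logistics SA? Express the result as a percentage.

Chain via Talon Mining NL → Halcyon Capital LLC → Pinebrook Group plc (R2): 12% × 73% × 25% × 33% = 0.7227% of Northgate Logistics SA.
Chain via Ridgefield Media Ltd → Harbor Pharma AG → Meridian Partners LP (R2): 18% × 33% × 62% × 32% = 1.178496% of Northgate Logistics SA.
Aggregating (R1): 0.7227% + 1.178496% = 1.901196%.

1.901196%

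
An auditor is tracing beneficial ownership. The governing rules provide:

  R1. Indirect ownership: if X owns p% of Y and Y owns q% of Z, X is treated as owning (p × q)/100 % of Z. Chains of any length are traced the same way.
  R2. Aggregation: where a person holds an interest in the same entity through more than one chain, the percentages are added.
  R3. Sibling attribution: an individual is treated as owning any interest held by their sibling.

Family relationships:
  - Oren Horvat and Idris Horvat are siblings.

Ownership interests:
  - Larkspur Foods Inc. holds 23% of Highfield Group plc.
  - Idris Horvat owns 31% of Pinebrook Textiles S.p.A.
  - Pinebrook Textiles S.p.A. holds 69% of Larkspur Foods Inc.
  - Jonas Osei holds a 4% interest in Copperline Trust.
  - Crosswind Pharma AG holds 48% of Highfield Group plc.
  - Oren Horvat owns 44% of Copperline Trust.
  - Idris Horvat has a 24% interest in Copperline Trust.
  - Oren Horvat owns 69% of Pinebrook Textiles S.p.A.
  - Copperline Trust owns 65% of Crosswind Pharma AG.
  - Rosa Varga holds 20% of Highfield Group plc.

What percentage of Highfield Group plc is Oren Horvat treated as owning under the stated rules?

By sibling attribution (R3), Oren Horvat is treated as also owning Idris Horvat's interest in Copperline Trust, giving 44% + 24% = 68%.
By sibling attribution (R3), Oren Horvat is treated as also owning Idris Horvat's interest in Pinebrook Textiles S.p.A, giving 69% + 31% = 100%.
Chain via Copperline Trust → Crosswind Pharma AG (R1): 68% × 65% × 48% = 21.216% of Highfield Group plc.
Chain via Pinebrook Textiles S.p.A. → Larkspur Foods Inc. (R1): 100% × 69% × 23% = 15.87% of Highfield Group plc.
Aggregating (R2): 21.216% + 15.87% = 37.086%.

37.086%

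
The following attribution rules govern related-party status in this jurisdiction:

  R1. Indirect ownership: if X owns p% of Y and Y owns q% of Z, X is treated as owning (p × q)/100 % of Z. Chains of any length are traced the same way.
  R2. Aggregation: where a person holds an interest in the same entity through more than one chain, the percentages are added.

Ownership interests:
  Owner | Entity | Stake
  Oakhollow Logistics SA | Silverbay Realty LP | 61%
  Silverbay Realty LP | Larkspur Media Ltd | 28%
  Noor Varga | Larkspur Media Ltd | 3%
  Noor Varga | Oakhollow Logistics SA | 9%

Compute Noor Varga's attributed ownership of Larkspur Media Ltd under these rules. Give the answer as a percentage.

Chain via Oakhollow Logistics SA → Silverbay Realty LP (R1): 9% × 61% × 28% = 1.5372% of Larkspur Media Ltd.
Direct interest in Larkspur Media Ltd: 3%.
Aggregating (R2): 1.5372% + 3% = 4.5372%.

4.5372%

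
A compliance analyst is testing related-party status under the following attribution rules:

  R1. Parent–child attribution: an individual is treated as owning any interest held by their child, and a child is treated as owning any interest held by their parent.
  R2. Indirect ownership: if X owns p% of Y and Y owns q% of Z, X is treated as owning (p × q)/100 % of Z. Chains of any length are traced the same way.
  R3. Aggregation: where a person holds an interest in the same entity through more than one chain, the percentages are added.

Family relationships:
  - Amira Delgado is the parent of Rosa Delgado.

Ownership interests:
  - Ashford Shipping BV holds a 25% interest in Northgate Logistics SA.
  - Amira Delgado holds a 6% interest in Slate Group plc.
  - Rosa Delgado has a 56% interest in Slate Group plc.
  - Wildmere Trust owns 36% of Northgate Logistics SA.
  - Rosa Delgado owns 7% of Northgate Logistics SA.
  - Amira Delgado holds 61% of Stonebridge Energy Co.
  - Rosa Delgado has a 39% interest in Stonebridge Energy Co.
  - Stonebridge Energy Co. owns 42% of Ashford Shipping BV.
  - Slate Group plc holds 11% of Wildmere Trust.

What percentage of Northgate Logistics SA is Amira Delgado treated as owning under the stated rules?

19.9552%

By parent–child attribution (R1), Amira Delgado is treated as also owning Rosa Delgado's interest in Slate Group plc, giving 6% + 56% = 62%.
By parent–child attribution (R1), Amira Delgado is treated as also owning Rosa Delgado's interest in Stonebridge Energy Co, giving 61% + 39% = 100%.
By parent–child attribution (R1), Amira Delgado is treated as owning Rosa Delgado's 7% interest in Northgate Logistics SA.
Chain via Slate Group plc → Wildmere Trust (R2): 62% × 11% × 36% = 2.4552% of Northgate Logistics SA.
Chain via Stonebridge Energy Co. → Ashford Shipping BV (R2): 100% × 42% × 25% = 10.5% of Northgate Logistics SA.
Direct interest in Northgate Logistics SA: 7%.
Aggregating (R3): 2.4552% + 10.5% + 7% = 19.9552%.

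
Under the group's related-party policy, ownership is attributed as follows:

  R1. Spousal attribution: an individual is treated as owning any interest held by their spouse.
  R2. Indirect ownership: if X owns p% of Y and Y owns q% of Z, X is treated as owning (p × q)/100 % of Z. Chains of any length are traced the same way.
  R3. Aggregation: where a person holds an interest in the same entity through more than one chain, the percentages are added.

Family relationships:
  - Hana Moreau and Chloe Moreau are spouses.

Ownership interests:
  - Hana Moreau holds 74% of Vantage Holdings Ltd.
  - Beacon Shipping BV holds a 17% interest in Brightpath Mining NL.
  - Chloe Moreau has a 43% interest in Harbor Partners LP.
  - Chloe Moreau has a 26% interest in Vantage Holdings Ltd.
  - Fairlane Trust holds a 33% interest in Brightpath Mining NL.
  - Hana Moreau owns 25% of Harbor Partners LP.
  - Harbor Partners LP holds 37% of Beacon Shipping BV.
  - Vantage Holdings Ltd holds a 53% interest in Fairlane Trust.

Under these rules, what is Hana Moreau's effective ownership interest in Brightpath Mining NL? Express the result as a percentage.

By spousal attribution (R1), Hana Moreau is treated as also owning Chloe Moreau's interest in Vantage Holdings Ltd, giving 74% + 26% = 100%.
By spousal attribution (R1), Hana Moreau is treated as also owning Chloe Moreau's interest in Harbor Partners LP, giving 25% + 43% = 68%.
Chain via Vantage Holdings Ltd → Fairlane Trust (R2): 100% × 53% × 33% = 17.49% of Brightpath Mining NL.
Chain via Harbor Partners LP → Beacon Shipping BV (R2): 68% × 37% × 17% = 4.2772% of Brightpath Mining NL.
Aggregating (R3): 17.49% + 4.2772% = 21.7672%.

21.7672%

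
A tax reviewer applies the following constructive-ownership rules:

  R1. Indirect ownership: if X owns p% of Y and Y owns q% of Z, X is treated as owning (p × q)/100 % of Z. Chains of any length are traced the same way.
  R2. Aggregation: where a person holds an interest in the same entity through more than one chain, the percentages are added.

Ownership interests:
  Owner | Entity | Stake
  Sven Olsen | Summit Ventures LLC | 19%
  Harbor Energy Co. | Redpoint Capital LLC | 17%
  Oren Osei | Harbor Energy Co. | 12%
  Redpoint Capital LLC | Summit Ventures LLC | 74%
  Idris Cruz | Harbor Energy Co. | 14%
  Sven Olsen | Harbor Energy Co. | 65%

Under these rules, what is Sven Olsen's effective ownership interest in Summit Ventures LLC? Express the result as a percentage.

Chain via Harbor Energy Co. → Redpoint Capital LLC (R1): 65% × 17% × 74% = 8.177% of Summit Ventures LLC.
Direct interest in Summit Ventures LLC: 19%.
Aggregating (R2): 8.177% + 19% = 27.177%.

27.177%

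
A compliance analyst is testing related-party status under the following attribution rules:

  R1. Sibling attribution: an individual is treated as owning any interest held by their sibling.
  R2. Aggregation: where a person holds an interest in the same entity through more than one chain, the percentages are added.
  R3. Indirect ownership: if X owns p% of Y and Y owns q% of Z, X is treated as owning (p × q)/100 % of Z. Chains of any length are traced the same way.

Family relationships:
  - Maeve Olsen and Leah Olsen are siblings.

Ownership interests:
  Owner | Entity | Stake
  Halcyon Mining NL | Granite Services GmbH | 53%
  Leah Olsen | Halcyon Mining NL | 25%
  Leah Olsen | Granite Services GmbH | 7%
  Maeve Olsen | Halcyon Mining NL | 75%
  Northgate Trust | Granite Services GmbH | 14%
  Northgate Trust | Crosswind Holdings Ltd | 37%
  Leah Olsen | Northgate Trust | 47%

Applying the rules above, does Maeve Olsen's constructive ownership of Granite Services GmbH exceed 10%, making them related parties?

By sibling attribution (R1), Maeve Olsen is treated as also owning Leah Olsen's interest in Halcyon Mining NL, giving 75% + 25% = 100%.
By sibling attribution (R1), Maeve Olsen is treated as owning Leah Olsen's 47% interest in Northgate Trust.
By sibling attribution (R1), Maeve Olsen is treated as owning Leah Olsen's 7% interest in Granite Services GmbH.
Chain via Halcyon Mining NL (R3): 100% × 53% = 53% of Granite Services GmbH.
Chain via Northgate Trust (R3): 47% × 14% = 6.58% of Granite Services GmbH.
Direct interest in Granite Services GmbH: 7%.
Aggregating (R2): 53% + 6.58% + 7% = 66.58%.
66.58% exceeds the 10% threshold, so Maeve is a related party to Granite Services GmbH.

Yes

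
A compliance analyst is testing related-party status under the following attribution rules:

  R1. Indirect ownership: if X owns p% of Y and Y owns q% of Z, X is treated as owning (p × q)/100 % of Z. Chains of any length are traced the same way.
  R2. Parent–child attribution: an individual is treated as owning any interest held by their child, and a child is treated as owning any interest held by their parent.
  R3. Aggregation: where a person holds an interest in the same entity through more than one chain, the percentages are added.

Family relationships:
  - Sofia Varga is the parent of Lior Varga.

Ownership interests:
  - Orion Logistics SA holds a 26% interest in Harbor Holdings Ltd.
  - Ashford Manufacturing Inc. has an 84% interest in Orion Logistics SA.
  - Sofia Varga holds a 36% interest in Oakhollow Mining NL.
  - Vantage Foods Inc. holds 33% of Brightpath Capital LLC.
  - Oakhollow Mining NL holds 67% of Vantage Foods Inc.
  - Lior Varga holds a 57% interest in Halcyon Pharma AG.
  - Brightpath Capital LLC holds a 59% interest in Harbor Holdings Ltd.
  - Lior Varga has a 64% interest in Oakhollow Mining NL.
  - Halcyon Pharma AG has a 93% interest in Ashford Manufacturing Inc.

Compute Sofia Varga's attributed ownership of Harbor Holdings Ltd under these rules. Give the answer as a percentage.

24.622284%

By parent–child attribution (R2), Sofia Varga is treated as also owning Lior Varga's interest in Oakhollow Mining NL, giving 36% + 64% = 100%.
By parent–child attribution (R2), Sofia Varga is treated as owning Lior Varga's 57% interest in Halcyon Pharma AG.
Chain via Oakhollow Mining NL → Vantage Foods Inc. → Brightpath Capital LLC (R1): 100% × 67% × 33% × 59% = 13.0449% of Harbor Holdings Ltd.
Chain via Halcyon Pharma AG → Ashford Manufacturing Inc. → Orion Logistics SA (R1): 57% × 93% × 84% × 26% = 11.577384% of Harbor Holdings Ltd.
Aggregating (R3): 13.0449% + 11.577384% = 24.622284%.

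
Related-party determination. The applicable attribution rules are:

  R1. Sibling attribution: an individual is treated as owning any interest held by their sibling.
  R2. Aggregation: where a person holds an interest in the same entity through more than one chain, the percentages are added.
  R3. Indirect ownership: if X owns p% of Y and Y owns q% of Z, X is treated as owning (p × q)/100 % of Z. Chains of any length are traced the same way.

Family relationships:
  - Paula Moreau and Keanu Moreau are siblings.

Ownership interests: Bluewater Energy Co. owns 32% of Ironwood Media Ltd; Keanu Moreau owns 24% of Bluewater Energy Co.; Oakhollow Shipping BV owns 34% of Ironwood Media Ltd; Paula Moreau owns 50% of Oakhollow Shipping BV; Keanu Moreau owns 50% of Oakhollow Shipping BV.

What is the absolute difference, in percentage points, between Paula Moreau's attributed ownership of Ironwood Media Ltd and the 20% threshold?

By sibling attribution (R1), Paula Moreau is treated as also owning Keanu Moreau's interest in Oakhollow Shipping BV, giving 50% + 50% = 100%.
By sibling attribution (R1), Paula Moreau is treated as owning Keanu Moreau's 24% interest in Bluewater Energy Co.
Chain via Oakhollow Shipping BV (R3): 100% × 34% = 34% of Ironwood Media Ltd.
Chain via Bluewater Energy Co. (R3): 24% × 32% = 7.68% of Ironwood Media Ltd.
Aggregating (R2): 34% + 7.68% = 41.68%.
41.68% exceeds the 20% threshold by 21.68 percentage points.

21.68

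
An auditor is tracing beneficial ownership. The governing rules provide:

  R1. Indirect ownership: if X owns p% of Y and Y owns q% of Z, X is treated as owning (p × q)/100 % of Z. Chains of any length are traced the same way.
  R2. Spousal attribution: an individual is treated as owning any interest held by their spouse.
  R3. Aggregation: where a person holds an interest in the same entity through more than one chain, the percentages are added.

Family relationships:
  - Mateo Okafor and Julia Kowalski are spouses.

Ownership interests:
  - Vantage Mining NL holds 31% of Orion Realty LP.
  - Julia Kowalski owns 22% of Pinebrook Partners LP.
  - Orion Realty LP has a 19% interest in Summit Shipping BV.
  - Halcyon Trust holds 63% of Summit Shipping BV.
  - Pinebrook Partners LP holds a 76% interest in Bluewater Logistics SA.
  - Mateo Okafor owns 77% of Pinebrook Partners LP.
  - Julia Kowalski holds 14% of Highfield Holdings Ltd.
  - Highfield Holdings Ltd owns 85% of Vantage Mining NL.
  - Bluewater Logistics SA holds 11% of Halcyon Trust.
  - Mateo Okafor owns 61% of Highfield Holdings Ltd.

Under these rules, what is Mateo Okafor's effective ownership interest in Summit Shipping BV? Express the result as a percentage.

8.969007%

By spousal attribution (R2), Mateo Okafor is treated as also owning Julia Kowalski's interest in Highfield Holdings Ltd, giving 61% + 14% = 75%.
By spousal attribution (R2), Mateo Okafor is treated as also owning Julia Kowalski's interest in Pinebrook Partners LP, giving 77% + 22% = 99%.
Chain via Highfield Holdings Ltd → Vantage Mining NL → Orion Realty LP (R1): 75% × 85% × 31% × 19% = 3.754875% of Summit Shipping BV.
Chain via Pinebrook Partners LP → Bluewater Logistics SA → Halcyon Trust (R1): 99% × 76% × 11% × 63% = 5.214132% of Summit Shipping BV.
Aggregating (R3): 3.754875% + 5.214132% = 8.969007%.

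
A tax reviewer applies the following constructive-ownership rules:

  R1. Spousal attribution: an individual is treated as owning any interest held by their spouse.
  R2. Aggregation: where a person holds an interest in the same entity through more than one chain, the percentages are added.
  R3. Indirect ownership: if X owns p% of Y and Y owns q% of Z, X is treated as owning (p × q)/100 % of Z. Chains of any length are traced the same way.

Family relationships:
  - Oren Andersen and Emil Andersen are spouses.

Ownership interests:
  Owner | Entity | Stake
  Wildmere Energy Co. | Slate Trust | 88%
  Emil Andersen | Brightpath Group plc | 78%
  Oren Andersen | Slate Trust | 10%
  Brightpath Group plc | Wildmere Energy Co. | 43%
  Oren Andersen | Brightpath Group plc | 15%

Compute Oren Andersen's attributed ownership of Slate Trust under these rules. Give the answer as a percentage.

45.1912%

By spousal attribution (R1), Oren Andersen is treated as also owning Emil Andersen's interest in Brightpath Group plc, giving 15% + 78% = 93%.
Chain via Brightpath Group plc → Wildmere Energy Co. (R3): 93% × 43% × 88% = 35.1912% of Slate Trust.
Direct interest in Slate Trust: 10%.
Aggregating (R2): 35.1912% + 10% = 45.1912%.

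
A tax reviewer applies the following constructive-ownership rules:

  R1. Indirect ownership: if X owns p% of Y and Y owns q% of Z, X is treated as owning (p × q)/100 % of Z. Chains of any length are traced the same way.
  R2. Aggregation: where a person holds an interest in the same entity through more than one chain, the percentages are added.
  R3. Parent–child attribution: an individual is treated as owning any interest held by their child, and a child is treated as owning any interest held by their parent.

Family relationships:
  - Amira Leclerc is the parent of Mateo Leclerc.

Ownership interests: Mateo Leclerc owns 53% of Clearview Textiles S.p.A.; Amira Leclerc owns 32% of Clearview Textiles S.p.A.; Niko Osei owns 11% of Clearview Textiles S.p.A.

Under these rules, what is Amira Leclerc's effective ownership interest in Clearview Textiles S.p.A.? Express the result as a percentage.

85%

By parent–child attribution (R3), Amira Leclerc is treated as also owning Mateo Leclerc's interest in Clearview Textiles S.p.A, giving 32% + 53% = 85%.
Direct interest in Clearview Textiles S.p.A: 85%.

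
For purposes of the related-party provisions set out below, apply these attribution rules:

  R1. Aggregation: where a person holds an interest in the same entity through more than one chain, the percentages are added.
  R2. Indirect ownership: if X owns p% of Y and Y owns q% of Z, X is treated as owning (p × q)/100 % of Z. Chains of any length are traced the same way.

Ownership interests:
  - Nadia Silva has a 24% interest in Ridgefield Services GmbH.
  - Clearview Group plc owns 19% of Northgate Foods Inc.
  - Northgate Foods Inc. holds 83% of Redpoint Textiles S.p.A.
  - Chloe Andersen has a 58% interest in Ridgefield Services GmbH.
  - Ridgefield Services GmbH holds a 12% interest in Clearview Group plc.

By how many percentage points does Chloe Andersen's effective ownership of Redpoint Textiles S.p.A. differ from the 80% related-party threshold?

78.902408

Chain via Ridgefield Services GmbH → Clearview Group plc → Northgate Foods Inc. (R2): 58% × 12% × 19% × 83% = 1.097592% of Redpoint Textiles S.p.A.
1.097592% falls short of the 80% threshold by 78.902408 percentage points.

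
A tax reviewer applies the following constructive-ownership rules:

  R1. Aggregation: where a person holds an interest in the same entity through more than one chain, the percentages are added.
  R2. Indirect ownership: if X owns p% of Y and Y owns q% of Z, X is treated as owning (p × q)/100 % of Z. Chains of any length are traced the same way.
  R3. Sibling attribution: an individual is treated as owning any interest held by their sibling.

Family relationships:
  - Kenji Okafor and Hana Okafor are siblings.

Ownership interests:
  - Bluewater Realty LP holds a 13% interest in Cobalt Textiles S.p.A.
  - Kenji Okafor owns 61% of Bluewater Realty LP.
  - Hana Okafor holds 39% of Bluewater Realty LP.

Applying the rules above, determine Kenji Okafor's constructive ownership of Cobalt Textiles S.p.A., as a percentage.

13%

By sibling attribution (R3), Kenji Okafor is treated as also owning Hana Okafor's interest in Bluewater Realty LP, giving 61% + 39% = 100%.
Chain via Bluewater Realty LP (R2): 100% × 13% = 13% of Cobalt Textiles S.p.A.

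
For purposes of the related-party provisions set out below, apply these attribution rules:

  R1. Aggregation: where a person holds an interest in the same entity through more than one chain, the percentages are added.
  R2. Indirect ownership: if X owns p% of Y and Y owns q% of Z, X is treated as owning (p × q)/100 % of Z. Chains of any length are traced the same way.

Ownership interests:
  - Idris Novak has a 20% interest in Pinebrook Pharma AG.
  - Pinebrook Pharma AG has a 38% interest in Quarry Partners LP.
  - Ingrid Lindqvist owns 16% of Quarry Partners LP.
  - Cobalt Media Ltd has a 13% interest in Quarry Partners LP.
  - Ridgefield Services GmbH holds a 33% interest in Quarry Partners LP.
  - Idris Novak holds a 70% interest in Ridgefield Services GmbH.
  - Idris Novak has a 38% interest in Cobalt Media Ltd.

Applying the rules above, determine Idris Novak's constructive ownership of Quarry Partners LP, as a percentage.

Chain via Cobalt Media Ltd (R2): 38% × 13% = 4.94% of Quarry Partners LP.
Chain via Pinebrook Pharma AG (R2): 20% × 38% = 7.6% of Quarry Partners LP.
Chain via Ridgefield Services GmbH (R2): 70% × 33% = 23.1% of Quarry Partners LP.
Aggregating (R1): 4.94% + 7.6% + 23.1% = 35.64%.

35.64%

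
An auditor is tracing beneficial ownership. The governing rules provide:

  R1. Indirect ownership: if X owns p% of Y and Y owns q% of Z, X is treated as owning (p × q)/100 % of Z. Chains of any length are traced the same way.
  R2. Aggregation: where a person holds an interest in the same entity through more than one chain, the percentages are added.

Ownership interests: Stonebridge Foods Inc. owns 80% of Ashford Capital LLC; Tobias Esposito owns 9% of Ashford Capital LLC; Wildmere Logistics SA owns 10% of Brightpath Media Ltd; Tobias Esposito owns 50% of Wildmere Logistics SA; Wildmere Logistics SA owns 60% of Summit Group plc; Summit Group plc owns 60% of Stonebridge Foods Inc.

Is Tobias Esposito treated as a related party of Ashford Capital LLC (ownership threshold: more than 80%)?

No

Chain via Wildmere Logistics SA → Summit Group plc → Stonebridge Foods Inc. (R1): 50% × 60% × 60% × 80% = 14.4% of Ashford Capital LLC.
Direct interest in Ashford Capital LLC: 9%.
Aggregating (R2): 14.4% + 9% = 23.4%.
23.4% does not exceed the 80% threshold, so Tobias is not a related party to Ashford Capital LLC.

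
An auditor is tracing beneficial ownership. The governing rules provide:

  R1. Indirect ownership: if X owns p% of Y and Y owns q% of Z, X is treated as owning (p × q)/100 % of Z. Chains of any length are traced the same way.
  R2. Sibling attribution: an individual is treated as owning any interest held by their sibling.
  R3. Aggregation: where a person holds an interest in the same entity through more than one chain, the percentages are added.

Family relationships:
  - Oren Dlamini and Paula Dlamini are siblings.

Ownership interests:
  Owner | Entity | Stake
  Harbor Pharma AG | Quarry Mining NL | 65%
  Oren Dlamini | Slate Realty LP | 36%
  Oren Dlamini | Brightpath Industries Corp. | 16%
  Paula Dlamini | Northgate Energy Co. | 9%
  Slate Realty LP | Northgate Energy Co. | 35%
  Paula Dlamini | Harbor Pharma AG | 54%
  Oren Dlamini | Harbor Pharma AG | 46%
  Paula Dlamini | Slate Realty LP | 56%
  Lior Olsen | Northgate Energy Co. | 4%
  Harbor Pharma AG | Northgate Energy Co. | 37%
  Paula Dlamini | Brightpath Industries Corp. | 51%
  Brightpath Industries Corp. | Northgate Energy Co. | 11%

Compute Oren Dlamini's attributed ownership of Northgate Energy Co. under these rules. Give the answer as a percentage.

85.57%

By sibling attribution (R2), Oren Dlamini is treated as also owning Paula Dlamini's interest in Brightpath Industries Corp, giving 16% + 51% = 67%.
By sibling attribution (R2), Oren Dlamini is treated as also owning Paula Dlamini's interest in Slate Realty LP, giving 36% + 56% = 92%.
By sibling attribution (R2), Oren Dlamini is treated as also owning Paula Dlamini's interest in Harbor Pharma AG, giving 46% + 54% = 100%.
By sibling attribution (R2), Oren Dlamini is treated as owning Paula Dlamini's 9% interest in Northgate Energy Co.
Chain via Brightpath Industries Corp. (R1): 67% × 11% = 7.37% of Northgate Energy Co.
Chain via Slate Realty LP (R1): 92% × 35% = 32.2% of Northgate Energy Co.
Chain via Harbor Pharma AG (R1): 100% × 37% = 37% of Northgate Energy Co.
Direct interest in Northgate Energy Co: 9%.
Aggregating (R3): 7.37% + 32.2% + 37% + 9% = 85.57%.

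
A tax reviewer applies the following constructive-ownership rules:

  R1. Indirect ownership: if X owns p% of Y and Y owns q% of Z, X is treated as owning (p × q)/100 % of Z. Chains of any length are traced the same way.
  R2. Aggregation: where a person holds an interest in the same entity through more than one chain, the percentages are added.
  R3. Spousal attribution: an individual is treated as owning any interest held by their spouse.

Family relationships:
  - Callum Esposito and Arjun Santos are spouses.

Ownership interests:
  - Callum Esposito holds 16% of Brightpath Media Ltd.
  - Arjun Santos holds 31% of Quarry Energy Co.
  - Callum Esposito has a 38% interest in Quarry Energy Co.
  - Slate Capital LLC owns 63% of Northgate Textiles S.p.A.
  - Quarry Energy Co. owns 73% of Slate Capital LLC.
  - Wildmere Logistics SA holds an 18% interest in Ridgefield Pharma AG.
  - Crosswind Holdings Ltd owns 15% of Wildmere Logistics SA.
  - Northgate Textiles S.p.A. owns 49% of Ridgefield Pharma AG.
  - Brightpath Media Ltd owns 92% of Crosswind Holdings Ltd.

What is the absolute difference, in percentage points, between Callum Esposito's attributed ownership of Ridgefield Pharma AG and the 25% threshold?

9.053341

By spousal attribution (R3), Callum Esposito is treated as also owning Arjun Santos's interest in Quarry Energy Co, giving 38% + 31% = 69%.
Chain via Brightpath Media Ltd → Crosswind Holdings Ltd → Wildmere Logistics SA (R1): 16% × 92% × 15% × 18% = 0.39744% of Ridgefield Pharma AG.
Chain via Quarry Energy Co. → Slate Capital LLC → Northgate Textiles S.p.A. (R1): 69% × 73% × 63% × 49% = 15.549219% of Ridgefield Pharma AG.
Aggregating (R2): 0.39744% + 15.549219% = 15.946659%.
15.946659% falls short of the 25% threshold by 9.053341 percentage points.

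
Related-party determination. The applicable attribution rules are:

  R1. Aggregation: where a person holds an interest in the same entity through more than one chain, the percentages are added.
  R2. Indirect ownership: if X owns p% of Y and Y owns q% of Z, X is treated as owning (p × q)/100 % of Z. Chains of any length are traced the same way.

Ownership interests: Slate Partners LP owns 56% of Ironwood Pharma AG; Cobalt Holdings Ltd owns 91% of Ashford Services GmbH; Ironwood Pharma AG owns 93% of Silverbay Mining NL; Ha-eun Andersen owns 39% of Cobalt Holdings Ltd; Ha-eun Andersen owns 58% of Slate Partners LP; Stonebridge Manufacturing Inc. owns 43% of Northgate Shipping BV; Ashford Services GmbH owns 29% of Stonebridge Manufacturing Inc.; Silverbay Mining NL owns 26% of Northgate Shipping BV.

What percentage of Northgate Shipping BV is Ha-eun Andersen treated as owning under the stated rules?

Chain via Cobalt Holdings Ltd → Ashford Services GmbH → Stonebridge Manufacturing Inc. (R2): 39% × 91% × 29% × 43% = 4.425603% of Northgate Shipping BV.
Chain via Slate Partners LP → Ironwood Pharma AG → Silverbay Mining NL (R2): 58% × 56% × 93% × 26% = 7.853664% of Northgate Shipping BV.
Aggregating (R1): 4.425603% + 7.853664% = 12.279267%.

12.279267%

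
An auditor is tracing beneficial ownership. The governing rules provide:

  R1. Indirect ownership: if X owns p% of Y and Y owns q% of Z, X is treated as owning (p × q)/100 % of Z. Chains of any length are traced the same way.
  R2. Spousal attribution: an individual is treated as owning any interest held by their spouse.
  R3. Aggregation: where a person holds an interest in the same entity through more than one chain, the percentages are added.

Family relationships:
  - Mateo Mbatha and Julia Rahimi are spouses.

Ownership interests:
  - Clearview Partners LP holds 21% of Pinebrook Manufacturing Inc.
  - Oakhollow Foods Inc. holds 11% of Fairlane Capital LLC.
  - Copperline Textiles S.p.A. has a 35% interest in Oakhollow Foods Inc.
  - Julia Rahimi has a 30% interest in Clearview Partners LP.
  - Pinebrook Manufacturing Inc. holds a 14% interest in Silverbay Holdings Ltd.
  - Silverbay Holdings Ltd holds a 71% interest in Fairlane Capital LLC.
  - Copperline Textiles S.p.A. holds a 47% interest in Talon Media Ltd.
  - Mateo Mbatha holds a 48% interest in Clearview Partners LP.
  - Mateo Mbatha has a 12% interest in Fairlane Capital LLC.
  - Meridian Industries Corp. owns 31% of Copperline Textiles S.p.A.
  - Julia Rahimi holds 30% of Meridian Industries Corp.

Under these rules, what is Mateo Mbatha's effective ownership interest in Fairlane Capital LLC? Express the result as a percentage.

13.986222%

By spousal attribution (R2), Mateo Mbatha is treated as also owning Julia Rahimi's interest in Clearview Partners LP, giving 48% + 30% = 78%.
By spousal attribution (R2), Mateo Mbatha is treated as owning Julia Rahimi's 30% interest in Meridian Industries Corp.
Chain via Clearview Partners LP → Pinebrook Manufacturing Inc. → Silverbay Holdings Ltd (R1): 78% × 21% × 14% × 71% = 1.628172% of Fairlane Capital LLC.
Direct interest in Fairlane Capital LLC: 12%.
Chain via Meridian Industries Corp. → Copperline Textiles S.p.A. → Oakhollow Foods Inc. (R1): 30% × 31% × 35% × 11% = 0.35805% of Fairlane Capital LLC.
Aggregating (R3): 1.628172% + 12% + 0.35805% = 13.986222%.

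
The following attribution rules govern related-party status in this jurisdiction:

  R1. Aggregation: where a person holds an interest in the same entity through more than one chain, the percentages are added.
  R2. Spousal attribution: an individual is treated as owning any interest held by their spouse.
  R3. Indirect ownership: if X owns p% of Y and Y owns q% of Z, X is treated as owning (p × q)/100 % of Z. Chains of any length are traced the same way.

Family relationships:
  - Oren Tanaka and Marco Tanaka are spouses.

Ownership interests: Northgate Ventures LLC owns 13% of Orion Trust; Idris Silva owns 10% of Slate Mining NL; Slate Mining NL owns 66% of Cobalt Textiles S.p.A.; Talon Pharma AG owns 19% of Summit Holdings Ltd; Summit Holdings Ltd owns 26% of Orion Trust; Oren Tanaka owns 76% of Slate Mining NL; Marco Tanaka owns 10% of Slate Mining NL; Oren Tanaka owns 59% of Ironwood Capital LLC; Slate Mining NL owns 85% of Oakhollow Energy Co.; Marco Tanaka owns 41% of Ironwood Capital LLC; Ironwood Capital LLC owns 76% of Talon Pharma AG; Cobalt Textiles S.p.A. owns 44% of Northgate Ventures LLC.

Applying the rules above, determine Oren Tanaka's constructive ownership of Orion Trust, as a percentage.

By spousal attribution (R2), Oren Tanaka is treated as also owning Marco Tanaka's interest in Ironwood Capital LLC, giving 59% + 41% = 100%.
By spousal attribution (R2), Oren Tanaka is treated as also owning Marco Tanaka's interest in Slate Mining NL, giving 76% + 10% = 86%.
Chain via Ironwood Capital LLC → Talon Pharma AG → Summit Holdings Ltd (R3): 100% × 76% × 19% × 26% = 3.7544% of Orion Trust.
Chain via Slate Mining NL → Cobalt Textiles S.p.A. → Northgate Ventures LLC (R3): 86% × 66% × 44% × 13% = 3.246672% of Orion Trust.
Aggregating (R1): 3.7544% + 3.246672% = 7.001072%.

7.001072%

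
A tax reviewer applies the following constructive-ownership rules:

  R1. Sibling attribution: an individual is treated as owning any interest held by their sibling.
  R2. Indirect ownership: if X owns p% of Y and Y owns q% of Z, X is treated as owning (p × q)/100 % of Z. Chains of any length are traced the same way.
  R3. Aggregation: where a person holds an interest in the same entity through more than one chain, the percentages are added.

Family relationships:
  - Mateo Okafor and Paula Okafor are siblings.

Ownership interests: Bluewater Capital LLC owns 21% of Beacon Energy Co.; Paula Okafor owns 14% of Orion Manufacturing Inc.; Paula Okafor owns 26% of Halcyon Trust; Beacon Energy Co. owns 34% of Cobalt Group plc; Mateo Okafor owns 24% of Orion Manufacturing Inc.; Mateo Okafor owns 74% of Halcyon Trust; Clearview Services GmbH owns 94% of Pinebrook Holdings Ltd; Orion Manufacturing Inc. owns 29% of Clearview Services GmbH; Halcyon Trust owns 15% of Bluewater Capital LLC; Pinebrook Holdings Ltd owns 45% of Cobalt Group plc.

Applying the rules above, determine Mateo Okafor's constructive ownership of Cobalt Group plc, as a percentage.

By sibling attribution (R1), Mateo Okafor is treated as also owning Paula Okafor's interest in Halcyon Trust, giving 74% + 26% = 100%.
By sibling attribution (R1), Mateo Okafor is treated as also owning Paula Okafor's interest in Orion Manufacturing Inc, giving 24% + 14% = 38%.
Chain via Halcyon Trust → Bluewater Capital LLC → Beacon Energy Co. (R2): 100% × 15% × 21% × 34% = 1.071% of Cobalt Group plc.
Chain via Orion Manufacturing Inc. → Clearview Services GmbH → Pinebrook Holdings Ltd (R2): 38% × 29% × 94% × 45% = 4.66146% of Cobalt Group plc.
Aggregating (R3): 1.071% + 4.66146% = 5.73246%.

5.73246%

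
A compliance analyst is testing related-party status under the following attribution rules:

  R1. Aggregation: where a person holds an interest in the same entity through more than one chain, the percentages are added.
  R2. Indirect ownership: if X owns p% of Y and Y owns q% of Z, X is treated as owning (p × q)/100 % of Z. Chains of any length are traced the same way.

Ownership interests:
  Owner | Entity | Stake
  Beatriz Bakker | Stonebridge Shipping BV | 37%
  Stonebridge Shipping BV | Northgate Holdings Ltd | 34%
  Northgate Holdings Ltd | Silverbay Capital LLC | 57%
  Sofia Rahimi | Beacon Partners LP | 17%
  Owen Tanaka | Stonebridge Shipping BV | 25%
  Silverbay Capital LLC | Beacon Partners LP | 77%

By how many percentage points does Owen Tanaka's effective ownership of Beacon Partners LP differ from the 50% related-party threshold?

Chain via Stonebridge Shipping BV → Northgate Holdings Ltd → Silverbay Capital LLC (R2): 25% × 34% × 57% × 77% = 3.73065% of Beacon Partners LP.
3.73065% falls short of the 50% threshold by 46.26935 percentage points.

46.26935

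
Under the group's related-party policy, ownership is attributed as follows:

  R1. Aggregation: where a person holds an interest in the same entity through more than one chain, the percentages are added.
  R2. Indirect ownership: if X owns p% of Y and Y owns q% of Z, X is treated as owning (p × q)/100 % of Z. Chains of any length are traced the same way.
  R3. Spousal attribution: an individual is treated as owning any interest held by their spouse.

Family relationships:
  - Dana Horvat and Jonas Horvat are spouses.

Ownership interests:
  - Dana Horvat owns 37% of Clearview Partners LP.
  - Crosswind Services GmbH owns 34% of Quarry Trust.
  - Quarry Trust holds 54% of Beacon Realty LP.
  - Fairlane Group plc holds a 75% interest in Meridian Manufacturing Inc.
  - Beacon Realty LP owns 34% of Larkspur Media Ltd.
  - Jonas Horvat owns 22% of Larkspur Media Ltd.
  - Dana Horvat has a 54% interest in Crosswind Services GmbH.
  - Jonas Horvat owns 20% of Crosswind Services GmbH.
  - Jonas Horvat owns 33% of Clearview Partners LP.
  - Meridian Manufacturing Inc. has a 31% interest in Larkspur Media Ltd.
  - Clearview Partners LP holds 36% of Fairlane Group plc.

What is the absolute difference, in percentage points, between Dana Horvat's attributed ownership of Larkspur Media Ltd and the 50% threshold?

17.521624

By spousal attribution (R3), Dana Horvat is treated as also owning Jonas Horvat's interest in Crosswind Services GmbH, giving 54% + 20% = 74%.
By spousal attribution (R3), Dana Horvat is treated as also owning Jonas Horvat's interest in Clearview Partners LP, giving 37% + 33% = 70%.
By spousal attribution (R3), Dana Horvat is treated as owning Jonas Horvat's 22% interest in Larkspur Media Ltd.
Chain via Crosswind Services GmbH → Quarry Trust → Beacon Realty LP (R2): 74% × 34% × 54% × 34% = 4.619376% of Larkspur Media Ltd.
Chain via Clearview Partners LP → Fairlane Group plc → Meridian Manufacturing Inc. (R2): 70% × 36% × 75% × 31% = 5.859% of Larkspur Media Ltd.
Direct interest in Larkspur Media Ltd: 22%.
Aggregating (R1): 4.619376% + 5.859% + 22% = 32.478376%.
32.478376% falls short of the 50% threshold by 17.521624 percentage points.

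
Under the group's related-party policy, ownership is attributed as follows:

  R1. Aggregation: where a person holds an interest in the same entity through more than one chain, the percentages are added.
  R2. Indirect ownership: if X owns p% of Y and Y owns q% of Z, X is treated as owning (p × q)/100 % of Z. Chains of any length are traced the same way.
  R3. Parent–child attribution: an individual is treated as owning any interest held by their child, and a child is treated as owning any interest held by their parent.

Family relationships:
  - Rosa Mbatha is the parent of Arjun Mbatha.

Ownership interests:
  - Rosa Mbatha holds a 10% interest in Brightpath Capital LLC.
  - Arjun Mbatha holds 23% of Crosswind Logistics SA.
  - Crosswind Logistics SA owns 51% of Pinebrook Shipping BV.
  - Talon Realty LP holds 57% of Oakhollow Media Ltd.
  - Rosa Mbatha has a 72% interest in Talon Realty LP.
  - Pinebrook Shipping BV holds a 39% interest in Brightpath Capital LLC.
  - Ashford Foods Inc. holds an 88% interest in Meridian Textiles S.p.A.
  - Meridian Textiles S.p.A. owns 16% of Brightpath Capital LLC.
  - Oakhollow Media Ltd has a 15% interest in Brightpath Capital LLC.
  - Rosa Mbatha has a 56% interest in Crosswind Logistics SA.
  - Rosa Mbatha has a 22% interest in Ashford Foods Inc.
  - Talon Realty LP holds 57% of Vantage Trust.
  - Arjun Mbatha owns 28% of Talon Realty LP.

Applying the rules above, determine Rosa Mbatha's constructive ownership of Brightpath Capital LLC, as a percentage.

37.3607%

By parent–child attribution (R3), Rosa Mbatha is treated as also owning Arjun Mbatha's interest in Crosswind Logistics SA, giving 56% + 23% = 79%.
By parent–child attribution (R3), Rosa Mbatha is treated as also owning Arjun Mbatha's interest in Talon Realty LP, giving 72% + 28% = 100%.
Chain via Ashford Foods Inc. → Meridian Textiles S.p.A. (R2): 22% × 88% × 16% = 3.0976% of Brightpath Capital LLC.
Chain via Crosswind Logistics SA → Pinebrook Shipping BV (R2): 79% × 51% × 39% = 15.7131% of Brightpath Capital LLC.
Chain via Talon Realty LP → Oakhollow Media Ltd (R2): 100% × 57% × 15% = 8.55% of Brightpath Capital LLC.
Direct interest in Brightpath Capital LLC: 10%.
Aggregating (R1): 3.0976% + 15.7131% + 8.55% + 10% = 37.3607%.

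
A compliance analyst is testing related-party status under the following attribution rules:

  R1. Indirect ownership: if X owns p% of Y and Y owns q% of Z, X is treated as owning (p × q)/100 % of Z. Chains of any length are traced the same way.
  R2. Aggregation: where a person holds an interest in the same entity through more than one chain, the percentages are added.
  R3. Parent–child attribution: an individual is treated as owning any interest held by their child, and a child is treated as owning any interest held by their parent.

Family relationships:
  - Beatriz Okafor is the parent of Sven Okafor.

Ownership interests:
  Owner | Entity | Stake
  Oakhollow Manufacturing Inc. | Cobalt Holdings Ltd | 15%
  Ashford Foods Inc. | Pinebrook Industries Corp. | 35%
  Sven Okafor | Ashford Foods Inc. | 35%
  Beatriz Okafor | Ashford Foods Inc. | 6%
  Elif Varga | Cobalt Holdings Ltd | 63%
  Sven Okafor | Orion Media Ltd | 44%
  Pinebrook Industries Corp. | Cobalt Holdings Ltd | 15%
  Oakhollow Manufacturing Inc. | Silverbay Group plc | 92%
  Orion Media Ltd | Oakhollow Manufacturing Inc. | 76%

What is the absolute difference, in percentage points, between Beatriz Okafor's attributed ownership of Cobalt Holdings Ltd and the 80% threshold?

By parent–child attribution (R3), Beatriz Okafor is treated as also owning Sven Okafor's interest in Ashford Foods Inc, giving 6% + 35% = 41%.
By parent–child attribution (R3), Beatriz Okafor is treated as owning Sven Okafor's 44% interest in Orion Media Ltd.
Chain via Ashford Foods Inc. → Pinebrook Industries Corp. (R1): 41% × 35% × 15% = 2.1525% of Cobalt Holdings Ltd.
Chain via Orion Media Ltd → Oakhollow Manufacturing Inc. (R1): 44% × 76% × 15% = 5.016% of Cobalt Holdings Ltd.
Aggregating (R2): 2.1525% + 5.016% = 7.1685%.
7.1685% falls short of the 80% threshold by 72.8315 percentage points.

72.8315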